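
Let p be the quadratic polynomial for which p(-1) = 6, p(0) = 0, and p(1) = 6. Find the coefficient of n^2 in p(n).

6

Write p(n) = an^2 + bn + c. Substituting each data point gives a linear system:
  a - b + c = 6
  c = 0
  a + b + c = 6
Solving the system yields a = 6, b = 0, c = 0.
So p(n) = 6n².
The leading coefficient is 6.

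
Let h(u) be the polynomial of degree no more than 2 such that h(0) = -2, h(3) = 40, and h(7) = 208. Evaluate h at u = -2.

Write h(u) = au^2 + bu + c. Substituting each data point gives a linear system:
  c = -2
  9a + 3b + c = 40
  49a + 7b + c = 208
Solving the system yields a = 4, b = 2, c = -2.
So h(u) = 4u² + 2u - 2.
Then h(-2) = 10.

10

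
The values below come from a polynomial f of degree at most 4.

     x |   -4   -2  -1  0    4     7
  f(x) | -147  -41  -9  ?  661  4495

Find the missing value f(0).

The 5 known points determine the degree-4 polynomial uniquely.
Write f(x) = ax^4 + bx^3 + cx^2 + dx + e. Substituting each data point gives a linear system:
  256a - 64b + 16c - 4d + e = -147
  16a - 8b + 4c - 2d + e = -41
  a - b + c - d + e = -9
  256a + 64b + 16c + 4d + e = 661
  2401a + 343b + 49c + 7d + e = 4495
Solving the system yields a = 1, b = 6, c = 0, d = 5, e = 1.
So f(x) = x⁴ + 6x³ + 5x + 1.
Then f(0) = 1.

1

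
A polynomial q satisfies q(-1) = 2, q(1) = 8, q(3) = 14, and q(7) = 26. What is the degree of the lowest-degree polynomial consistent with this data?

Divided differences on the nodes -1, 1, 3, 7:
  order 0: 2  8  14  26
  order 1: 3  3  3
  order 2: 0  0
  order 3: 0
The order-1 divided differences are all 3 (nonzero) and every higher order vanishes, so the data lies on a polynomial of degree exactly 1.

1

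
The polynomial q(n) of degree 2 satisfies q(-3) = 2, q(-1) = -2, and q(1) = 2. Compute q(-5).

14

Using the Lagrange interpolation formula with nodes -3, -1, 1:
  L_0(n) = (n + 1)(n - 1) / 8
  L_1(n) = (n + 3)(n - 1) / -4
  L_2(n) = (n + 3)(n + 1) / 8
Then q(n) = 2·L_0(n) - 2·L_1(n) + 2·L_2(n).
Expanding and collecting terms gives q(n) = n² + 2n - 1.
Evaluating at n = -5: q(-5) = 14.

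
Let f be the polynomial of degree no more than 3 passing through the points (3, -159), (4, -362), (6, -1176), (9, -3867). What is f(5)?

Using the Lagrange interpolation formula with nodes 3, 4, 6, 9:
  L_0(t) = (t - 4)(t - 6)(t - 9) / -18
  L_1(t) = (t - 3)(t - 6)(t - 9) / 10
  L_2(t) = (t - 3)(t - 4)(t - 9) / -18
  L_3(t) = (t - 3)(t - 4)(t - 6) / 90
Then f(t) = -159·L_0(t) - 362·L_1(t) - 1176·L_2(t) - 3867·L_3(t).
Expanding and collecting terms gives f(t) = -5t^3 - 3t^2 + 3t - 6.
Evaluating at t = 5: f(5) = -691.

-691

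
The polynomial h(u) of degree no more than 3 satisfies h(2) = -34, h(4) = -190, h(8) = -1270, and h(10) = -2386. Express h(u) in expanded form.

Write h(u) = au^3 + bu^2 + cu + d. Substituting each data point gives a linear system:
  8a + 4b + 2c + d = -34
  64a + 16b + 4c + d = -190
  512a + 64b + 8c + d = -1270
  1000a + 100b + 10c + d = -2386
Solving the system yields a = -2, b = -4, c = 2, d = -6.
So h(u) = -2u^3 - 4u^2 + 2u - 6.
Check: h(10) = -2386. ✓

h(u) = -2u^3 - 4u^2 + 2u - 6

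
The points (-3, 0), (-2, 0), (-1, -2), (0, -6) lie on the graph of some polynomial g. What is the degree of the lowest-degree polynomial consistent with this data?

2

Forward differences of the values at u = -3, -2, -1, 0:
  g  : 0  0  -2  -6
  Δ  : 0  -2  -4
  Δ^2: -2  -2
  Δ^3: 0
The second differences are constant (-2) and nonzero, while all higher differences vanish, so the minimal degree is 2.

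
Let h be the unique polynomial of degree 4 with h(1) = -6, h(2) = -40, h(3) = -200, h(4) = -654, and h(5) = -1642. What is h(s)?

h(s) = -3s^4 + 2s^3 - 3s - 2

Using the Lagrange interpolation formula with nodes 1, 2, 3, 4, 5:
  L_0(s) = (s - 2)(s - 3)(s - 4)(s - 5) / 24
  L_1(s) = (s - 1)(s - 3)(s - 4)(s - 5) / -6
  L_2(s) = (s - 1)(s - 2)(s - 4)(s - 5) / 4
  L_3(s) = (s - 1)(s - 2)(s - 3)(s - 5) / -6
  L_4(s) = (s - 1)(s - 2)(s - 3)(s - 4) / 24
Then h(s) = -6·L_0(s) - 40·L_1(s) - 200·L_2(s) - 654·L_3(s) - 1642·L_4(s).
Expanding and collecting terms gives h(s) = -3s^4 + 2s^3 - 3s - 2.
Check: h(2) = -40. ✓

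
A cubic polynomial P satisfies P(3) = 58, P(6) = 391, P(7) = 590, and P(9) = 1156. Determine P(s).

Write P(s) = as^3 + bs^2 + cs + d. Substituting each data point gives a linear system:
  27a + 9b + 3c + d = 58
  216a + 36b + 6c + d = 391
  343a + 49b + 7c + d = 590
  729a + 81b + 9c + d = 1156
Solving the system yields a = 1, b = 6, c = -6, d = -5.
So P(s) = s^3 + 6s^2 - 6s - 5.
Check: P(9) = 1156. ✓

P(s) = s^3 + 6s^2 - 6s - 5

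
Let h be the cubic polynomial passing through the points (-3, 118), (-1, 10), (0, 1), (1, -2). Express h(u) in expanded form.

h(u) = -3u^3 + 3u^2 - 3u + 1

Write h(u) = au^3 + bu^2 + cu + d. Substituting each data point gives a linear system:
  -27a + 9b - 3c + d = 118
  -a + b - c + d = 10
  d = 1
  a + b + c + d = -2
Solving the system yields a = -3, b = 3, c = -3, d = 1.
So h(u) = -3u^3 + 3u^2 - 3u + 1.
Check: h(1) = -2. ✓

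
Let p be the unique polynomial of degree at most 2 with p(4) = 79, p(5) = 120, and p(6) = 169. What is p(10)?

Using the Lagrange interpolation formula with nodes 4, 5, 6:
  L_0(x) = (x - 5)(x - 6) / 2
  L_1(x) = (x - 4)(x - 6) / -1
  L_2(x) = (x - 4)(x - 5) / 2
Then p(x) = 79·L_0(x) + 120·L_1(x) + 169·L_2(x).
Expanding and collecting terms gives p(x) = 4x^2 + 5x - 5.
Evaluating at x = 10: p(10) = 445.

445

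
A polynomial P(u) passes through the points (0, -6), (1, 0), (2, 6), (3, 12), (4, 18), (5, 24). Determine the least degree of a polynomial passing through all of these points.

1

Forward differences of the values at u = 0, 1, 2, 3, 4, 5:
  P  : -6  0  6  12  18  24
  Δ  : 6  6  6  6  6
  Δ^2: 0  0  0  0
  Δ^3: 0  0  0
  Δ^4: 0  0
  Δ^5: 0
The first differences are constant (6) and nonzero, while all higher differences vanish, so the minimal degree is 1.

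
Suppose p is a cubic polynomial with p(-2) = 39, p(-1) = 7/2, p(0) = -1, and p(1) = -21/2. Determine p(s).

p(s) = -6s^3 - (5/2)s^2 - s - 1

Write p(s) = as^3 + bs^2 + cs + d. Substituting each data point gives a linear system:
  -8a + 4b - 2c + d = 39
  -a + b - c + d = 7/2
  d = -1
  a + b + c + d = -21/2
Solving the system yields a = -6, b = -5/2, c = -1, d = -1.
So p(s) = -6s^3 - (5/2)s^2 - s - 1.
Check: p(0) = -1. ✓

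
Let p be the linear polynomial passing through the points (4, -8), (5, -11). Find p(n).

p(n) = -3n + 4

Write p(n) = an + b. Substituting each data point gives a linear system:
  4a + b = -8
  5a + b = -11
Solving the system yields a = -3, b = 4.
So p(n) = -3n + 4.
Check: p(5) = -11. ✓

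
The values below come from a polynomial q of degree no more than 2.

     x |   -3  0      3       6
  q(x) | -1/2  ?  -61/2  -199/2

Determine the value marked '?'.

The 3 known points determine the degree-2 polynomial uniquely.
Write q(x) = ax^2 + bx + c. Substituting each data point gives a linear system:
  9a - 3b + c = -1/2
  9a + 3b + c = -61/2
  36a + 6b + c = -199/2
Solving the system yields a = -2, b = -5, c = 5/2.
So q(x) = -2x² - 5x + 5/2.
Then q(0) = 5/2.

5/2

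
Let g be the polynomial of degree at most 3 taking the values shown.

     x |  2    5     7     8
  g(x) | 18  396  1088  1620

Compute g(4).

Write g(x) = ax^3 + bx^2 + cx + d. Substituting each data point gives a linear system:
  8a + 4b + 2c + d = 18
  125a + 25b + 5c + d = 396
  343a + 49b + 7c + d = 1088
  512a + 64b + 8c + d = 1620
Solving the system yields a = 3, b = 2, c = -5, d = -4.
So g(x) = 3x^3 + 2x^2 - 5x - 4.
Then g(4) = 200.

200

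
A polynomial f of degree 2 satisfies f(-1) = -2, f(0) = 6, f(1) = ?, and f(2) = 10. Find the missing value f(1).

On equispaced nodes a degree-2 polynomial has vanishing third forward difference, so
  - f(-1) + 3·f(0) - 3·f(1) + f(2) = 0.
Substituting the known values and solving for f(1):
  -3·f(1) = -30
  f(1) = 10.

10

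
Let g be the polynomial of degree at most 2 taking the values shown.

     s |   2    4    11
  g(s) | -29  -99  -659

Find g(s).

Using the Lagrange interpolation formula with nodes 2, 4, 11:
  L_0(s) = (s - 4)(s - 11) / 18
  L_1(s) = (s - 2)(s - 11) / -14
  L_2(s) = (s - 2)(s - 4) / 63
Then g(s) = -29·L_0(s) - 99·L_1(s) - 659·L_2(s).
Expanding and collecting terms gives g(s) = -5s^2 - 5s + 1.
Check: g(2) = -29. ✓

g(s) = -5s^2 - 5s + 1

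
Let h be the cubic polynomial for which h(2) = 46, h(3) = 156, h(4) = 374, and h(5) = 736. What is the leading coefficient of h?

Write h(t) = at^3 + bt^2 + ct + d. Substituting each data point gives a linear system:
  8a + 4b + 2c + d = 46
  27a + 9b + 3c + d = 156
  64a + 16b + 4c + d = 374
  125a + 25b + 5c + d = 736
Solving the system yields a = 6, b = 0, c = -4, d = 6.
So h(t) = 6t^3 - 4t + 6.
The leading coefficient is 6.

6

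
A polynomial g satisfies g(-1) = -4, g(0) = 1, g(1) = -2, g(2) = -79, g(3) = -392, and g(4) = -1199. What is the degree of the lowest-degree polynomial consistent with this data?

4

Forward differences of the values at t = -1, 0, 1, 2, 3, 4:
  g  : -4  1  -2  -79  -392  -1199
  Δ  : 5  -3  -77  -313  -807
  Δ^2: -8  -74  -236  -494
  Δ^3: -66  -162  -258
  Δ^4: -96  -96
  Δ^5: 0
The fourth differences are constant (-96) and nonzero, while all higher differences vanish, so the minimal degree is 4.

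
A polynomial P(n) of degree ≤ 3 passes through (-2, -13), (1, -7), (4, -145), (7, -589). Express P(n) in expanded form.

P(n) = -n^3 - 5n^2 - 1

Write P(n) = an^3 + bn^2 + cn + d. Substituting each data point gives a linear system:
  -8a + 4b - 2c + d = -13
  a + b + c + d = -7
  64a + 16b + 4c + d = -145
  343a + 49b + 7c + d = -589
Solving the system yields a = -1, b = -5, c = 0, d = -1.
So P(n) = -n^3 - 5n^2 - 1.
Check: P(1) = -7. ✓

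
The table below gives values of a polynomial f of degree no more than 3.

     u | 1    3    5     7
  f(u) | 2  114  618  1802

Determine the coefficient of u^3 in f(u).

6

Write f(u) = au^3 + bu^2 + cu + d. Substituting each data point gives a linear system:
  a + b + c + d = 2
  27a + 9b + 3c + d = 114
  125a + 25b + 5c + d = 618
  343a + 49b + 7c + d = 1802
Solving the system yields a = 6, b = -5, c = -2, d = 3.
So f(u) = 6u^3 - 5u^2 - 2u + 3.
The leading coefficient is 6.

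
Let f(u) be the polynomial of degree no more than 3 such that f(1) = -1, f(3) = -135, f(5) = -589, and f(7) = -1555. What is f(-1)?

Forward differences of the values at u = 1, 3, 5, 7:
  f  : -1  -135  -589  -1555
  Δ  : -134  -454  -966
  Δ^2: -320  -512
  Δ^3: -192
The third differences are constant, confirming degree 3.
Interpolating (Newton forward form) and evaluating at u = -1 gives f(-1) = 5.

5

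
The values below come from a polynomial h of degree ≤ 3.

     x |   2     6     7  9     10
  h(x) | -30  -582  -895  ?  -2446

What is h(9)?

The 4 known points determine the degree-3 polynomial uniquely.
Write h(x) = ax^3 + bx^2 + cx + d. Substituting each data point gives a linear system:
  8a + 4b + 2c + d = -30
  216a + 36b + 6c + d = -582
  343a + 49b + 7c + d = -895
  1000a + 100b + 10c + d = -2446
Solving the system yields a = -2, b = -5, c = 6, d = -6.
So h(x) = -2x³ - 5x² + 6x - 6.
Then h(9) = -1815.

-1815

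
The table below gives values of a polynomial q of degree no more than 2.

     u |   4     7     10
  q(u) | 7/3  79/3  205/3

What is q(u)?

q(u) = u^2 - 3u - 5/3

Write q(u) = au^2 + bu + c. Substituting each data point gives a linear system:
  16a + 4b + c = 7/3
  49a + 7b + c = 79/3
  100a + 10b + c = 205/3
Solving the system yields a = 1, b = -3, c = -5/3.
So q(u) = u² - 3u - 5/3.
Check: q(4) = 7/3. ✓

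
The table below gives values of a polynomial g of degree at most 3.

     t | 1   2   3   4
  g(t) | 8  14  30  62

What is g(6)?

198

Using the Lagrange interpolation formula with nodes 1, 2, 3, 4:
  L_0(t) = (t - 2)(t - 3)(t - 4) / -6
  L_1(t) = (t - 1)(t - 3)(t - 4) / 2
  L_2(t) = (t - 1)(t - 2)(t - 4) / -2
  L_3(t) = (t - 1)(t - 2)(t - 3) / 6
Then g(t) = 8·L_0(t) + 14·L_1(t) + 30·L_2(t) + 62·L_3(t).
Expanding and collecting terms gives g(t) = t³ - t² + 2t + 6.
Evaluating at t = 6: g(6) = 198.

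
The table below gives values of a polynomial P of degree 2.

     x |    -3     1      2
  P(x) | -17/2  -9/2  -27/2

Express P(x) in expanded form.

Write P(x) = ax^2 + bx + c. Substituting each data point gives a linear system:
  9a - 3b + c = -17/2
  a + b + c = -9/2
  4a + 2b + c = -27/2
Solving the system yields a = -2, b = -3, c = 1/2.
So P(x) = -2x^2 - 3x + 1/2.
Check: P(1) = -9/2. ✓

P(x) = -2x^2 - 3x + 1/2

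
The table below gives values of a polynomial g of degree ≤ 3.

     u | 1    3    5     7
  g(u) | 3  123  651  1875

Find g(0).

Write g(u) = au^3 + bu^2 + cu + d. Substituting each data point gives a linear system:
  a + b + c + d = 3
  27a + 9b + 3c + d = 123
  125a + 25b + 5c + d = 651
  343a + 49b + 7c + d = 1875
Solving the system yields a = 6, b = -3, c = -6, d = 6.
So g(u) = 6u^3 - 3u^2 - 6u + 6.
Then g(0) = 6.

6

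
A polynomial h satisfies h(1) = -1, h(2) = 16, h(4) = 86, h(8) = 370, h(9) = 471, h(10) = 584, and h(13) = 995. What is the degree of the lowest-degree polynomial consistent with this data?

Divided differences on the nodes 1, 2, 4, 8, 9, 10, 13:
  order 0: -1  16  86  370  471  584  995
  order 1: 17  35  71  101  113  137
  order 2: 6  6  6  6  6
  order 3: 0  0  0  0
  order 4: 0  0  0
  order 5: 0  0
  order 6: 0
The order-2 divided differences are all 6 (nonzero) and every higher order vanishes, so the data lies on a polynomial of degree exactly 2.

2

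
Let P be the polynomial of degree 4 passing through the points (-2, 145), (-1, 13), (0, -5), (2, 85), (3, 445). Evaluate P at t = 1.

1

Using the Lagrange interpolation formula with nodes -2, -1, 0, 2, 3:
  L_0(t) = (t + 1)t(t - 2)(t - 3) / 40
  L_1(t) = (t + 2)t(t - 2)(t - 3) / -12
  L_2(t) = (t + 2)(t + 1)(t - 2)(t - 3) / 12
  L_3(t) = (t + 2)(t + 1)t(t - 3) / -24
  L_4(t) = (t + 2)(t + 1)t(t - 2) / 60
Then P(t) = 145·L_0(t) + 13·L_1(t) - 5·L_2(t) + 85·L_3(t) + 445·L_4(t).
Expanding and collecting terms gives P(t) = 6t^4 - 3t^3 + 6t^2 - 3t - 5.
Evaluating at t = 1: P(1) = 1.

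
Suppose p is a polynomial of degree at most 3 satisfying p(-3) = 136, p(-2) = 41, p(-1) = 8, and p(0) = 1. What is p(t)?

Using the Lagrange interpolation formula with nodes -3, -2, -1, 0:
  L_0(t) = (t + 2)(t + 1)t / -6
  L_1(t) = (t + 3)(t + 1)t / 2
  L_2(t) = (t + 3)(t + 2)t / -2
  L_3(t) = (t + 3)(t + 2)(t + 1) / 6
Then p(t) = 136·L_0(t) + 41·L_1(t) + 8·L_2(t) + 1·L_3(t).
Expanding and collecting terms gives p(t) = -6t^3 - 5t^2 - 6t + 1.
Check: p(-3) = 136. ✓

p(t) = -6t^3 - 5t^2 - 6t + 1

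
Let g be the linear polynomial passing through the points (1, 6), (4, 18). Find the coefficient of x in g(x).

Write g(x) = ax + b. Substituting each data point gives a linear system:
  a + b = 6
  4a + b = 18
Solving the system yields a = 4, b = 2.
So g(x) = 4x + 2.
The leading coefficient is 4.

4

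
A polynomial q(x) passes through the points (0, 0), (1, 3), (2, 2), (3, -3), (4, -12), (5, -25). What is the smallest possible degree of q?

Forward differences of the values at x = 0, 1, 2, 3, 4, 5:
  q  : 0  3  2  -3  -12  -25
  Δ  : 3  -1  -5  -9  -13
  Δ^2: -4  -4  -4  -4
  Δ^3: 0  0  0
  Δ^4: 0  0
  Δ^5: 0
The second differences are constant (-4) and nonzero, while all higher differences vanish, so the minimal degree is 2.

2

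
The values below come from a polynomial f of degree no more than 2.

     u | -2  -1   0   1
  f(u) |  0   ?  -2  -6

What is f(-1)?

On equispaced nodes a degree-2 polynomial has vanishing third forward difference, so
  - f(-2) + 3·f(-1) - 3·f(0) + f(1) = 0.
Substituting the known values and solving for f(-1):
  3·f(-1) = 0
  f(-1) = 0.

0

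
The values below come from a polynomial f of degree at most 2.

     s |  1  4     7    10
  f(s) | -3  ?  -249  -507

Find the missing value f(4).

The 3 known points determine the degree-2 polynomial uniquely.
Write f(s) = as^2 + bs + c. Substituting each data point gives a linear system:
  a + b + c = -3
  49a + 7b + c = -249
  100a + 10b + c = -507
Solving the system yields a = -5, b = -1, c = 3.
So f(s) = -5s^2 - s + 3.
Then f(4) = -81.

-81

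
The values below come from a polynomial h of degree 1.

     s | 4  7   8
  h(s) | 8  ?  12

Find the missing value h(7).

11

The 2 known points determine the degree-1 polynomial uniquely.
Write h(s) = as + b. Substituting each data point gives a linear system:
  4a + b = 8
  8a + b = 12
Solving the system yields a = 1, b = 4.
So h(s) = s + 4.
Then h(7) = 11.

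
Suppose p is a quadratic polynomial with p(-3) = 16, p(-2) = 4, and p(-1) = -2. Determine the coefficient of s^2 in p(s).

3

Write p(s) = as^2 + bs + c. Substituting each data point gives a linear system:
  9a - 3b + c = 16
  4a - 2b + c = 4
  a - b + c = -2
Solving the system yields a = 3, b = 3, c = -2.
So p(s) = 3s^2 + 3s - 2.
The leading coefficient is 3.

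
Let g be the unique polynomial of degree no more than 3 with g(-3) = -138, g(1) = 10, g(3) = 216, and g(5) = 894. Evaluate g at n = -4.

-330

Write g(n) = an^3 + bn^2 + cn + d. Substituting each data point gives a linear system:
  -27a + 9b - 3c + d = -138
  a + b + c + d = 10
  27a + 9b + 3c + d = 216
  125a + 25b + 5c + d = 894
Solving the system yields a = 6, b = 5, c = 5, d = -6.
So g(n) = 6n³ + 5n² + 5n - 6.
Then g(-4) = -330.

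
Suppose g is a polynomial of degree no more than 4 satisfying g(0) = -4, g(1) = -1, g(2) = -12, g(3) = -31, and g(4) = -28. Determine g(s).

g(s) = s^4 - 5s^3 + s^2 + 6s - 4

Write g(s) = as^4 + bs^3 + cs^2 + ds + e. Substituting each data point gives a linear system:
  e = -4
  a + b + c + d + e = -1
  16a + 8b + 4c + 2d + e = -12
  81a + 27b + 9c + 3d + e = -31
  256a + 64b + 16c + 4d + e = -28
Solving the system yields a = 1, b = -5, c = 1, d = 6, e = -4.
So g(s) = s^4 - 5s^3 + s^2 + 6s - 4.
Check: g(3) = -31. ✓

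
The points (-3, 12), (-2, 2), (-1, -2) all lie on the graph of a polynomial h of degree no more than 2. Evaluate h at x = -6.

Using the Lagrange interpolation formula with nodes -3, -2, -1:
  L_0(x) = (x + 2)(x + 1) / 2
  L_1(x) = (x + 3)(x + 1) / -1
  L_2(x) = (x + 3)(x + 2) / 2
Then h(x) = 12·L_0(x) + 2·L_1(x) - 2·L_2(x).
Expanding and collecting terms gives h(x) = 3x² + 5x.
Evaluating at x = -6: h(-6) = 78.

78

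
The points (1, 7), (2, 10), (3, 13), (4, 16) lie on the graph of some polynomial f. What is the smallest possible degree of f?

Forward differences of the values at t = 1, 2, 3, 4:
  f  : 7  10  13  16
  Δ  : 3  3  3
  Δ^2: 0  0
  Δ^3: 0
The first differences are constant (3) and nonzero, while all higher differences vanish, so the minimal degree is 1.

1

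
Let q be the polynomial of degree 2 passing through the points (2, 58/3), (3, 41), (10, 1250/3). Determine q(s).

Write q(s) = as^2 + bs + c. Substituting each data point gives a linear system:
  4a + 2b + c = 58/3
  9a + 3b + c = 41
  100a + 10b + c = 1250/3
Solving the system yields a = 4, b = 5/3, c = 0.
So q(s) = 4s^2 + (5/3)s.
Check: q(2) = 58/3. ✓

q(s) = 4s^2 + (5/3)s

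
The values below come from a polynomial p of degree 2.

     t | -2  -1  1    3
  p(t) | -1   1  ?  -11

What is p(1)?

The 3 known points determine the degree-2 polynomial uniquely.
Write p(t) = at^2 + bt + c. Substituting each data point gives a linear system:
  4a - 2b + c = -1
  a - b + c = 1
  9a + 3b + c = -11
Solving the system yields a = -1, b = -1, c = 1.
So p(t) = -t^2 - t + 1.
Then p(1) = -1.

-1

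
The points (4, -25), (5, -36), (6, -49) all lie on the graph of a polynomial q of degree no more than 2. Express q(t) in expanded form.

q(t) = -t^2 - 2t - 1

Using the Lagrange interpolation formula with nodes 4, 5, 6:
  L_0(t) = (t - 5)(t - 6) / 2
  L_1(t) = (t - 4)(t - 6) / -1
  L_2(t) = (t - 4)(t - 5) / 2
Then q(t) = -25·L_0(t) - 36·L_1(t) - 49·L_2(t).
Expanding and collecting terms gives q(t) = -t² - 2t - 1.
Check: q(4) = -25. ✓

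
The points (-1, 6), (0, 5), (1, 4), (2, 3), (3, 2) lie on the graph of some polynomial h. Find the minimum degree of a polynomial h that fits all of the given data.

1

Forward differences of the values at t = -1, 0, 1, 2, 3:
  h  : 6  5  4  3  2
  Δ  : -1  -1  -1  -1
  Δ^2: 0  0  0
  Δ^3: 0  0
  Δ^4: 0
The first differences are constant (-1) and nonzero, while all higher differences vanish, so the minimal degree is 1.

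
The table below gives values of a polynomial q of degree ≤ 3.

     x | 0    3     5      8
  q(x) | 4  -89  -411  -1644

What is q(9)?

Using the Lagrange interpolation formula with nodes 0, 3, 5, 8:
  L_0(x) = (x - 3)(x - 5)(x - 8) / -120
  L_1(x) = x(x - 5)(x - 8) / 30
  L_2(x) = x(x - 3)(x - 8) / -30
  L_3(x) = x(x - 3)(x - 5) / 120
Then q(x) = 4·L_0(x) - 89·L_1(x) - 411·L_2(x) - 1644·L_3(x).
Expanding and collecting terms gives q(x) = -3x^3 - 2x^2 + 2x + 4.
Evaluating at x = 9: q(9) = -2327.

-2327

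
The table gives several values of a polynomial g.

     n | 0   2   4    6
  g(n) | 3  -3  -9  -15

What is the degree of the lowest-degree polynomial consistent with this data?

1

Forward differences of the values at n = 0, 2, 4, 6:
  g  : 3  -3  -9  -15
  Δ  : -6  -6  -6
  Δ^2: 0  0
  Δ^3: 0
The first differences are constant (-6) and nonzero, while all higher differences vanish, so the minimal degree is 1.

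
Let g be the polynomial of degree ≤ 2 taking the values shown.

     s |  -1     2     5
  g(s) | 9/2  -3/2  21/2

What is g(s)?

Write g(s) = as^2 + bs + c. Substituting each data point gives a linear system:
  a - b + c = 9/2
  4a + 2b + c = -3/2
  25a + 5b + c = 21/2
Solving the system yields a = 1, b = -3, c = 1/2.
So g(s) = s^2 - 3s + 1/2.
Check: g(2) = -3/2. ✓

g(s) = s^2 - 3s + 1/2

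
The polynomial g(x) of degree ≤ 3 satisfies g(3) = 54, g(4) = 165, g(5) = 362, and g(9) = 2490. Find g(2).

5

Using the Lagrange interpolation formula with nodes 3, 4, 5, 9:
  L_0(x) = (x - 4)(x - 5)(x - 9) / -12
  L_1(x) = (x - 3)(x - 5)(x - 9) / 5
  L_2(x) = (x - 3)(x - 4)(x - 9) / -8
  L_3(x) = (x - 3)(x - 4)(x - 5) / 120
Then g(x) = 54·L_0(x) + 165·L_1(x) + 362·L_2(x) + 2490·L_3(x).
Expanding and collecting terms gives g(x) = 4x^3 - 5x^2 - 2x - 3.
Evaluating at x = 2: g(2) = 5.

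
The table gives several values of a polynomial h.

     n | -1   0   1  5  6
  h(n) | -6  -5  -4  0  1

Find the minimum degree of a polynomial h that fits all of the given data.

Divided differences on the nodes -1, 0, 1, 5, 6:
  order 0: -6  -5  -4  0  1
  order 1: 1  1  1  1
  order 2: 0  0  0
  order 3: 0  0
  order 4: 0
The order-1 divided differences are all 1 (nonzero) and every higher order vanishes, so the data lies on a polynomial of degree exactly 1.

1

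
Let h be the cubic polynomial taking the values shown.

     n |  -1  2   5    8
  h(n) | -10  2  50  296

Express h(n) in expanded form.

h(n) = n^3 - 4n^2 + 5n

Write h(n) = an^3 + bn^2 + cn + d. Substituting each data point gives a linear system:
  -a + b - c + d = -10
  8a + 4b + 2c + d = 2
  125a + 25b + 5c + d = 50
  512a + 64b + 8c + d = 296
Solving the system yields a = 1, b = -4, c = 5, d = 0.
So h(n) = n³ - 4n² + 5n.
Check: h(2) = 2. ✓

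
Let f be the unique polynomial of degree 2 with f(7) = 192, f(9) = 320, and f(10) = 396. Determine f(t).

Write f(t) = at^2 + bt + c. Substituting each data point gives a linear system:
  49a + 7b + c = 192
  81a + 9b + c = 320
  100a + 10b + c = 396
Solving the system yields a = 4, b = 0, c = -4.
So f(t) = 4t^2 - 4.
Check: f(10) = 396. ✓

f(t) = 4t^2 - 4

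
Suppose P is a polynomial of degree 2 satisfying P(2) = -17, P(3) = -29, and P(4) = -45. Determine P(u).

Write P(u) = au^2 + bu + c. Substituting each data point gives a linear system:
  4a + 2b + c = -17
  9a + 3b + c = -29
  16a + 4b + c = -45
Solving the system yields a = -2, b = -2, c = -5.
So P(u) = -2u^2 - 2u - 5.
Check: P(2) = -17. ✓

P(u) = -2u^2 - 2u - 5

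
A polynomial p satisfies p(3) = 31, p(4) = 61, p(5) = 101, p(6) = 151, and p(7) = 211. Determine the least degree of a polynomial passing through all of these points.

Forward differences of the values at s = 3, 4, 5, 6, 7:
  p  : 31  61  101  151  211
  Δ  : 30  40  50  60
  Δ^2: 10  10  10
  Δ^3: 0  0
  Δ^4: 0
The second differences are constant (10) and nonzero, while all higher differences vanish, so the minimal degree is 2.

2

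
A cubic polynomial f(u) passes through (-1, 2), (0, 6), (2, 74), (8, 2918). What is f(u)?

Using the Lagrange interpolation formula with nodes -1, 0, 2, 8:
  L_0(u) = u(u - 2)(u - 8) / -27
  L_1(u) = (u + 1)(u - 2)(u - 8) / 16
  L_2(u) = (u + 1)u(u - 8) / -36
  L_3(u) = (u + 1)u(u - 2) / 432
Then f(u) = 2·L_0(u) + 6·L_1(u) + 74·L_2(u) + 2918·L_3(u).
Expanding and collecting terms gives f(u) = 5u³ + 5u² + 4u + 6.
Check: f(-1) = 2. ✓

f(u) = 5u^3 + 5u^2 + 4u + 6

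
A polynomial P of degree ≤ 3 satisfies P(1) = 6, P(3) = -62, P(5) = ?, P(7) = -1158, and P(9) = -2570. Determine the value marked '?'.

The 4 known points determine the degree-3 polynomial uniquely.
Write P(t) = at^3 + bt^2 + ct + d. Substituting each data point gives a linear system:
  a + b + c + d = 6
  27a + 9b + 3c + d = -62
  343a + 49b + 7c + d = -1158
  729a + 81b + 9c + d = -2570
Solving the system yields a = -4, b = 4, c = 2, d = 4.
So P(t) = -4t³ + 4t² + 2t + 4.
Then P(5) = -386.

-386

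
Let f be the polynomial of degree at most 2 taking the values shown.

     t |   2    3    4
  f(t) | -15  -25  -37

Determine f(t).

Write f(t) = at^2 + bt + c. Substituting each data point gives a linear system:
  4a + 2b + c = -15
  9a + 3b + c = -25
  16a + 4b + c = -37
Solving the system yields a = -1, b = -5, c = -1.
So f(t) = -t^2 - 5t - 1.
Check: f(2) = -15. ✓

f(t) = -t^2 - 5t - 1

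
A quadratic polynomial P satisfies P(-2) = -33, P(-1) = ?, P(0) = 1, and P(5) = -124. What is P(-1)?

-10

The 3 known points determine the degree-2 polynomial uniquely.
Write P(u) = au^2 + bu + c. Substituting each data point gives a linear system:
  4a - 2b + c = -33
  c = 1
  25a + 5b + c = -124
Solving the system yields a = -6, b = 5, c = 1.
So P(u) = -6u² + 5u + 1.
Then P(-1) = -10.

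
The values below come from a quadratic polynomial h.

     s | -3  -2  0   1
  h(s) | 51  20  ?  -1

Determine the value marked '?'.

The 3 known points determine the degree-2 polynomial uniquely.
Write h(s) = as^2 + bs + c. Substituting each data point gives a linear system:
  9a - 3b + c = 51
  4a - 2b + c = 20
  a + b + c = -1
Solving the system yields a = 6, b = -1, c = -6.
So h(s) = 6s^2 - s - 6.
Then h(0) = -6.

-6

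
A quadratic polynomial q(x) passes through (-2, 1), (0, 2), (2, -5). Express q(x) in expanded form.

Write q(x) = ax^2 + bx + c. Substituting each data point gives a linear system:
  4a - 2b + c = 1
  c = 2
  4a + 2b + c = -5
Solving the system yields a = -1, b = -3/2, c = 2.
So q(x) = -x^2 - (3/2)x + 2.
Check: q(-2) = 1. ✓

q(x) = -x^2 - (3/2)x + 2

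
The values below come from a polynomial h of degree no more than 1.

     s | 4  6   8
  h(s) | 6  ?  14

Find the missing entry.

10

On equispaced nodes a degree-1 polynomial has vanishing second forward difference, so
  h(4) - 2·h(6) + h(8) = 0.
Substituting the known values and solving for h(6):
  -2·h(6) = -20
  h(6) = 10.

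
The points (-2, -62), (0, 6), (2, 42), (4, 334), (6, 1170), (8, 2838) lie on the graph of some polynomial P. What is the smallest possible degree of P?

Forward differences of the values at n = -2, 0, 2, 4, 6, 8:
  P  : -62  6  42  334  1170  2838
  Δ  : 68  36  292  836  1668
  Δ^2: -32  256  544  832
  Δ^3: 288  288  288
  Δ^4: 0  0
  Δ^5: 0
The third differences are constant (288) and nonzero, while all higher differences vanish, so the minimal degree is 3.

3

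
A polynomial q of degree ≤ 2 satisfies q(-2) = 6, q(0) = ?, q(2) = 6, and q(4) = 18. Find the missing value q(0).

2

The 3 known points determine the degree-2 polynomial uniquely.
Write q(t) = at^2 + bt + c. Substituting each data point gives a linear system:
  4a - 2b + c = 6
  4a + 2b + c = 6
  16a + 4b + c = 18
Solving the system yields a = 1, b = 0, c = 2.
So q(t) = t² + 2.
Then q(0) = 2.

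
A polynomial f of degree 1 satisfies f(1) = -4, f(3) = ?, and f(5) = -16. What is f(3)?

The 2 known points determine the degree-1 polynomial uniquely.
Write f(n) = an + b. Substituting each data point gives a linear system:
  a + b = -4
  5a + b = -16
Solving the system yields a = -3, b = -1.
So f(n) = -3n - 1.
Then f(3) = -10.

-10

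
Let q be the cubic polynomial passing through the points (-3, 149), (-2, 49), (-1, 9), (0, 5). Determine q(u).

Write q(u) = au^3 + bu^2 + cu + d. Substituting each data point gives a linear system:
  -27a + 9b - 3c + d = 149
  -8a + 4b - 2c + d = 49
  -a + b - c + d = 9
  d = 5
Solving the system yields a = -4, b = 6, c = 6, d = 5.
So q(u) = -4u³ + 6u² + 6u + 5.
Check: q(-1) = 9. ✓

q(u) = -4u^3 + 6u^2 + 6u + 5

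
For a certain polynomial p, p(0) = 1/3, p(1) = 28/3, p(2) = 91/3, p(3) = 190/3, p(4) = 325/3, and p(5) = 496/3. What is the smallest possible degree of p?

2

Forward differences of the values at s = 0, 1, 2, 3, 4, 5:
  p  : 1/3  28/3  91/3  190/3  325/3  496/3
  Δ  : 9  21  33  45  57
  Δ^2: 12  12  12  12
  Δ^3: 0  0  0
  Δ^4: 0  0
  Δ^5: 0
The second differences are constant (12) and nonzero, while all higher differences vanish, so the minimal degree is 2.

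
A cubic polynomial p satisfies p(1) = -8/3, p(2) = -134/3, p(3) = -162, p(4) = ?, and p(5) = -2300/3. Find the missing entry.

The 4 known points determine the degree-3 polynomial uniquely.
Write p(n) = an^3 + bn^2 + cn + d. Substituting each data point gives a linear system:
  a + b + c + d = -8/3
  8a + 4b + 2c + d = -134/3
  27a + 9b + 3c + d = -162
  125a + 25b + 5c + d = -2300/3
Solving the system yields a = -6, b = -5/3, c = 5, d = 0.
So p(n) = -6n^3 - (5/3)n^2 + 5n.
Then p(4) = -1172/3.

-1172/3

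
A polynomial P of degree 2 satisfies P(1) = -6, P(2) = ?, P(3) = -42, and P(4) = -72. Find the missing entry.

-20

The 3 known points determine the degree-2 polynomial uniquely.
Write P(u) = au^2 + bu + c. Substituting each data point gives a linear system:
  a + b + c = -6
  9a + 3b + c = -42
  16a + 4b + c = -72
Solving the system yields a = -4, b = -2, c = 0.
So P(u) = -4u² - 2u.
Then P(2) = -20.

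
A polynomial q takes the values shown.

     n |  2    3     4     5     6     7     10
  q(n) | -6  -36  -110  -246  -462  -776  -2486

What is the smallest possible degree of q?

Divided differences on the nodes 2, 3, 4, 5, 6, 7, 10:
  order 0: -6  -36  -110  -246  -462  -776  -2486
  order 1: -30  -74  -136  -216  -314  -570
  order 2: -22  -31  -40  -49  -64
  order 3: -3  -3  -3  -3
  order 4: 0  0  0
  order 5: 0  0
  order 6: 0
The order-3 divided differences are all -3 (nonzero) and every higher order vanishes, so the data lies on a polynomial of degree exactly 3.

3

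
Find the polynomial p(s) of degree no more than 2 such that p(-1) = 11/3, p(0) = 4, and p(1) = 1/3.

Write p(s) = as^2 + bs + c. Substituting each data point gives a linear system:
  a - b + c = 11/3
  c = 4
  a + b + c = 1/3
Solving the system yields a = -2, b = -5/3, c = 4.
So p(s) = -2s^2 - (5/3)s + 4.
Check: p(1) = 1/3. ✓

p(s) = -2s^2 - (5/3)s + 4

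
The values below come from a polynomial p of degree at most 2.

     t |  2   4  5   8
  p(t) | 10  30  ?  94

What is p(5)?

43

The 3 known points determine the degree-2 polynomial uniquely.
Write p(t) = at^2 + bt + c. Substituting each data point gives a linear system:
  4a + 2b + c = 10
  16a + 4b + c = 30
  64a + 8b + c = 94
Solving the system yields a = 1, b = 4, c = -2.
So p(t) = t^2 + 4t - 2.
Then p(5) = 43.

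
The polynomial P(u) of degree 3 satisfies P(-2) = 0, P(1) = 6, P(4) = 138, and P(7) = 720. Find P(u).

Using the Lagrange interpolation formula with nodes -2, 1, 4, 7:
  L_0(u) = (u - 1)(u - 4)(u - 7) / -162
  L_1(u) = (u + 2)(u - 4)(u - 7) / 54
  L_2(u) = (u + 2)(u - 1)(u - 7) / -54
  L_3(u) = (u + 2)(u - 1)(u - 4) / 162
Then P(u) = 0·L_0(u) + 6·L_1(u) + 138·L_2(u) + 720·L_3(u).
Expanding and collecting terms gives P(u) = 2u³ + u² - 3u + 6.
Check: P(-2) = 0. ✓

P(u) = 2u^3 + u^2 - 3u + 6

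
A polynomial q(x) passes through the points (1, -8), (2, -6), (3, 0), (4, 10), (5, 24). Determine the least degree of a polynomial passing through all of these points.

Forward differences of the values at x = 1, 2, 3, 4, 5:
  q  : -8  -6  0  10  24
  Δ  : 2  6  10  14
  Δ^2: 4  4  4
  Δ^3: 0  0
  Δ^4: 0
The second differences are constant (4) and nonzero, while all higher differences vanish, so the minimal degree is 2.

2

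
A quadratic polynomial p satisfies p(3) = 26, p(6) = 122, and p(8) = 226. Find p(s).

p(s) = 4s^2 - 4s + 2

Using the Lagrange interpolation formula with nodes 3, 6, 8:
  L_0(s) = (s - 6)(s - 8) / 15
  L_1(s) = (s - 3)(s - 8) / -6
  L_2(s) = (s - 3)(s - 6) / 10
Then p(s) = 26·L_0(s) + 122·L_1(s) + 226·L_2(s).
Expanding and collecting terms gives p(s) = 4s² - 4s + 2.
Check: p(3) = 26. ✓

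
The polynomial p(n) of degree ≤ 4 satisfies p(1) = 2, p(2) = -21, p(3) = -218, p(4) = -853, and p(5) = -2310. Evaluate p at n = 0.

Forward differences of the values at n = 1, 2, 3, 4, 5:
  p  : 2  -21  -218  -853  -2310
  Δ  : -23  -197  -635  -1457
  Δ^2: -174  -438  -822
  Δ^3: -264  -384
  Δ^4: -120
The fourth differences are constant, confirming degree 4.
Interpolating (Newton forward form) and evaluating at n = 0 gives p(0) = -5.

-5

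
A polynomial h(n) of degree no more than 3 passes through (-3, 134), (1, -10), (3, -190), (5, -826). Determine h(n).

h(n) = -6n^3 - 3n^2 - 1

Write h(n) = an^3 + bn^2 + cn + d. Substituting each data point gives a linear system:
  -27a + 9b - 3c + d = 134
  a + b + c + d = -10
  27a + 9b + 3c + d = -190
  125a + 25b + 5c + d = -826
Solving the system yields a = -6, b = -3, c = 0, d = -1.
So h(n) = -6n^3 - 3n^2 - 1.
Check: h(1) = -10. ✓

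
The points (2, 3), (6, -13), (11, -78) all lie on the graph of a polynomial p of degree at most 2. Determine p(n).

p(n) = -n^2 + 4n - 1

Write p(n) = an^2 + bn + c. Substituting each data point gives a linear system:
  4a + 2b + c = 3
  36a + 6b + c = -13
  121a + 11b + c = -78
Solving the system yields a = -1, b = 4, c = -1.
So p(n) = -n^2 + 4n - 1.
Check: p(6) = -13. ✓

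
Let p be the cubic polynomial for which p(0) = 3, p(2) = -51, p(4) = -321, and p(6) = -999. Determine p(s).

Write p(s) = as^3 + bs^2 + cs + d. Substituting each data point gives a linear system:
  d = 3
  8a + 4b + 2c + d = -51
  64a + 16b + 4c + d = -321
  216a + 36b + 6c + d = -999
Solving the system yields a = -4, b = -3, c = -5, d = 3.
So p(s) = -4s^3 - 3s^2 - 5s + 3.
Check: p(4) = -321. ✓

p(s) = -4s^3 - 3s^2 - 5s + 3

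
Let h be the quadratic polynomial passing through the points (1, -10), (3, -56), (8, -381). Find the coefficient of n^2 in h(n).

Write h(n) = an^2 + bn + c. Substituting each data point gives a linear system:
  a + b + c = -10
  9a + 3b + c = -56
  64a + 8b + c = -381
Solving the system yields a = -6, b = 1, c = -5.
So h(n) = -6n^2 + n - 5.
The leading coefficient is -6.

-6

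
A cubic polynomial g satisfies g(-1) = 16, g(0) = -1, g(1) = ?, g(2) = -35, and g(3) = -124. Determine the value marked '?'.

The 4 known points determine the degree-3 polynomial uniquely.
Write g(t) = at^3 + bt^2 + ct + d. Substituting each data point gives a linear system:
  -a + b - c + d = 16
  d = -1
  8a + 4b + 2c + d = -35
  27a + 9b + 3c + d = -124
Solving the system yields a = -6, b = 6, c = -5, d = -1.
So g(t) = -6t^3 + 6t^2 - 5t - 1.
Then g(1) = -6.

-6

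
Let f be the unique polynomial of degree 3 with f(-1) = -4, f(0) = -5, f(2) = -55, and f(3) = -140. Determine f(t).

Write f(t) = at^3 + bt^2 + ct + d. Substituting each data point gives a linear system:
  -a + b - c + d = -4
  d = -5
  8a + 4b + 2c + d = -55
  27a + 9b + 3c + d = -140
Solving the system yields a = -3, b = -5, c = -3, d = -5.
So f(t) = -3t^3 - 5t^2 - 3t - 5.
Check: f(3) = -140. ✓

f(t) = -3t^3 - 5t^2 - 3t - 5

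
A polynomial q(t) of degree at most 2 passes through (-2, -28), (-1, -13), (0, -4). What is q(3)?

-13

Write q(t) = at^2 + bt + c. Substituting each data point gives a linear system:
  4a - 2b + c = -28
  a - b + c = -13
  c = -4
Solving the system yields a = -3, b = 6, c = -4.
So q(t) = -3t^2 + 6t - 4.
Then q(3) = -13.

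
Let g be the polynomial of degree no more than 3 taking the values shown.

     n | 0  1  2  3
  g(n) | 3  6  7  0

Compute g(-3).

Forward differences of the values at n = 0, 1, 2, 3:
  g  : 3  6  7  0
  Δ  : 3  1  -7
  Δ^2: -2  -8
  Δ^3: -6
The third differences are constant, confirming degree 3.
Interpolating (Newton forward form) and evaluating at n = -3 gives g(-3) = 42.

42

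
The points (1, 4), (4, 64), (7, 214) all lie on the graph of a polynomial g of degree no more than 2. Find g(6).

154

Write g(s) = as^2 + bs + c. Substituting each data point gives a linear system:
  a + b + c = 4
  16a + 4b + c = 64
  49a + 7b + c = 214
Solving the system yields a = 5, b = -5, c = 4.
So g(s) = 5s² - 5s + 4.
Then g(6) = 154.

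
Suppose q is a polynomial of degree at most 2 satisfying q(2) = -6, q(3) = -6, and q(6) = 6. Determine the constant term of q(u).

0

Write q(u) = au^2 + bu + c. Substituting each data point gives a linear system:
  4a + 2b + c = -6
  9a + 3b + c = -6
  36a + 6b + c = 6
Solving the system yields a = 1, b = -5, c = 0.
So q(u) = u^2 - 5u.
The constant term is 0.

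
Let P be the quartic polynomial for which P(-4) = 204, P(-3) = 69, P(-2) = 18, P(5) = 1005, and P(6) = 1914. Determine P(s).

P(s) = s^4 + 2s^3 + 5s^2 + s

Using the Lagrange interpolation formula with nodes -4, -3, -2, 5, 6:
  L_0(s) = (s + 3)(s + 2)(s - 5)(s - 6) / 180
  L_1(s) = (s + 4)(s + 2)(s - 5)(s - 6) / -72
  L_2(s) = (s + 4)(s + 3)(s - 5)(s - 6) / 112
  L_3(s) = (s + 4)(s + 3)(s + 2)(s - 6) / -504
  L_4(s) = (s + 4)(s + 3)(s + 2)(s - 5) / 720
Then P(s) = 204·L_0(s) + 69·L_1(s) + 18·L_2(s) + 1005·L_3(s) + 1914·L_4(s).
Expanding and collecting terms gives P(s) = s^4 + 2s^3 + 5s^2 + s.
Check: P(-2) = 18. ✓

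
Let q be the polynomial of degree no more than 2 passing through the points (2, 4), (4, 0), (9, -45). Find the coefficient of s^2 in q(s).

-1

Write q(s) = as^2 + bs + c. Substituting each data point gives a linear system:
  4a + 2b + c = 4
  16a + 4b + c = 0
  81a + 9b + c = -45
Solving the system yields a = -1, b = 4, c = 0.
So q(s) = -s² + 4s.
The leading coefficient is -1.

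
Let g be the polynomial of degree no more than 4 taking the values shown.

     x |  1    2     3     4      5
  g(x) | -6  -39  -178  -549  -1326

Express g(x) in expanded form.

Write g(x) = ax^4 + bx^3 + cx^2 + dx + e. Substituting each data point gives a linear system:
  a + b + c + d + e = -6
  16a + 8b + 4c + 2d + e = -39
  81a + 27b + 9c + 3d + e = -178
  256a + 64b + 16c + 4d + e = -549
  625a + 125b + 25c + 5d + e = -1326
Solving the system yields a = -2, b = -1, c = 3, d = -5, e = -1.
So g(x) = -2x^4 - x^3 + 3x^2 - 5x - 1.
Check: g(4) = -549. ✓

g(x) = -2x^4 - x^3 + 3x^2 - 5x - 1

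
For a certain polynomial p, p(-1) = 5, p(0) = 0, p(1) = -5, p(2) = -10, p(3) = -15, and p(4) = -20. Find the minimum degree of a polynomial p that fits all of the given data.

1

Forward differences of the values at n = -1, 0, 1, 2, 3, 4:
  p  : 5  0  -5  -10  -15  -20
  Δ  : -5  -5  -5  -5  -5
  Δ^2: 0  0  0  0
  Δ^3: 0  0  0
  Δ^4: 0  0
  Δ^5: 0
The first differences are constant (-5) and nonzero, while all higher differences vanish, so the minimal degree is 1.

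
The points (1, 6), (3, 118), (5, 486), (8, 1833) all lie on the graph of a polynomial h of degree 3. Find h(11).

Using the Lagrange interpolation formula with nodes 1, 3, 5, 8:
  L_0(u) = (u - 3)(u - 5)(u - 8) / -56
  L_1(u) = (u - 1)(u - 5)(u - 8) / 20
  L_2(u) = (u - 1)(u - 3)(u - 8) / -24
  L_3(u) = (u - 1)(u - 3)(u - 5) / 105
Then h(u) = 6·L_0(u) + 118·L_1(u) + 486·L_2(u) + 1833·L_3(u).
Expanding and collecting terms gives h(u) = 3u^3 + 5u^2 - 3u + 1.
Evaluating at u = 11: h(11) = 4566.

4566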